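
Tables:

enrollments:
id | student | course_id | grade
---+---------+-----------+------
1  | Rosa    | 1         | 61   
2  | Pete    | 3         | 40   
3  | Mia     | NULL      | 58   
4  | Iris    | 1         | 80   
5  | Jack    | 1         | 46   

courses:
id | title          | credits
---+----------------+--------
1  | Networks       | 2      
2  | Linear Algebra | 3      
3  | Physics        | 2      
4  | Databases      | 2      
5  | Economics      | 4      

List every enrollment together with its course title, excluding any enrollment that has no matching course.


INNER JOIN keeps only enrollments rows whose course_id matches an id in courses. Walk through each enrollment:
  - enrollment 1 (Rosa): course_id=1 -> matches Networks
  - enrollment 2 (Pete): course_id=3 -> matches Physics
  - enrollment 3 (Mia): course_id=NULL, no match -> dropped
  - enrollment 4 (Iris): course_id=1 -> matches Networks
  - enrollment 5 (Jack): course_id=1 -> matches Networks
So 1 of 5 rows is dropped.

SQL:
SELECT a.student, b.title AS course
FROM enrollments a
INNER JOIN courses b ON a.course_id = b.id

Result:
student | course  
--------+---------
Rosa    | Networks
Pete    | Physics 
Iris    | Networks
Jack    | Networks


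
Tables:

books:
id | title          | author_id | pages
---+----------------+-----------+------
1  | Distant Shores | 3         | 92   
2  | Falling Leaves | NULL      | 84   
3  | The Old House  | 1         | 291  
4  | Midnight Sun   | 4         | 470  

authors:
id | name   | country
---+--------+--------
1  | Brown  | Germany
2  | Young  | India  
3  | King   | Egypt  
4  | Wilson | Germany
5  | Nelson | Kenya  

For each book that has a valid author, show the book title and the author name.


INNER JOIN keeps only books rows whose author_id matches an id in authors. Walk through each book:
  - book 1 (Distant Shores): author_id=3 -> matches King
  - book 2 (Falling Leaves): author_id=NULL, no match -> dropped
  - book 3 (The Old House): author_id=1 -> matches Brown
  - book 4 (Midnight Sun): author_id=4 -> matches Wilson
So 1 of 4 rows is dropped.

SQL:
SELECT a.title, b.name AS author
FROM books a
INNER JOIN authors b ON a.author_id = b.id

Result:
title          | author
---------------+-------
Distant Shores | King  
The Old House  | Brown 
Midnight Sun   | Wilson


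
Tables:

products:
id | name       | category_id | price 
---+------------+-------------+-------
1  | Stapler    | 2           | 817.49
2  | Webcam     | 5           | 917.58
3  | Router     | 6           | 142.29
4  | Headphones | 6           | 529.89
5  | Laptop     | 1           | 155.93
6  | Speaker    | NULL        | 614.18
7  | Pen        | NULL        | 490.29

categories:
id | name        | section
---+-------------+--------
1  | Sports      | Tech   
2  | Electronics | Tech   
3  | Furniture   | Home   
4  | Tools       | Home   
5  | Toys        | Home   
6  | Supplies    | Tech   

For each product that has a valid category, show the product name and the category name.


INNER JOIN keeps only products rows whose category_id matches an id in categories. Walk through each product:
  - product 1 (Stapler): category_id=2 -> matches Electronics
  - product 2 (Webcam): category_id=5 -> matches Toys
  - product 3 (Router): category_id=6 -> matches Supplies
  - product 4 (Headphones): category_id=6 -> matches Supplies
  - product 5 (Laptop): category_id=1 -> matches Sports
  - product 6 (Speaker): category_id=NULL, no match -> dropped
  - product 7 (Pen): category_id=NULL, no match -> dropped
So 2 of 7 rows are dropped.

SQL:
SELECT a.name, b.name AS category
FROM products a
INNER JOIN categories b ON a.category_id = b.id

Result:
name       | category   
-----------+------------
Stapler    | Electronics
Webcam     | Toys       
Router     | Supplies   
Headphones | Supplies   
Laptop     | Sports     


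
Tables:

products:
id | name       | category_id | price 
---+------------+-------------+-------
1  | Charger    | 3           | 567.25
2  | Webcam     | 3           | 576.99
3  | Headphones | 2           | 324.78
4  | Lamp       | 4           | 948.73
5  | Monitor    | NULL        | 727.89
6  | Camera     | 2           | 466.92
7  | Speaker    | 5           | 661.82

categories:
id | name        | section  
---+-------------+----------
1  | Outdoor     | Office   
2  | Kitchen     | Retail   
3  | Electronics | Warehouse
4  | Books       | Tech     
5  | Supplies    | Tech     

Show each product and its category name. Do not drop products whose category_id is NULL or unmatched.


LEFT JOIN keeps every row from products (the left table); where category_id has no match in categories, the category columns become NULL. Walk through each product:
  - product 1 (Charger): category_id=3 -> matches Electronics
  - product 2 (Webcam): category_id=3 -> matches Electronics
  - product 3 (Headphones): category_id=2 -> matches Kitchen
  - product 4 (Lamp): category_id=4 -> matches Books
  - product 5 (Monitor): category_id=NULL, no match -> kept with NULL
  - product 6 (Camera): category_id=2 -> matches Kitchen
  - product 7 (Speaker): category_id=5 -> matches Supplies
All 7 rows appear; 1 has NULL category.

SQL:
SELECT a.name, b.name AS category
FROM products a
LEFT JOIN categories b ON a.category_id = b.id

Result:
name       | category   
-----------+------------
Charger    | Electronics
Webcam     | Electronics
Headphones | Kitchen    
Lamp       | Books      
Monitor    | NULL       
Camera     | Kitchen    
Speaker    | Supplies   


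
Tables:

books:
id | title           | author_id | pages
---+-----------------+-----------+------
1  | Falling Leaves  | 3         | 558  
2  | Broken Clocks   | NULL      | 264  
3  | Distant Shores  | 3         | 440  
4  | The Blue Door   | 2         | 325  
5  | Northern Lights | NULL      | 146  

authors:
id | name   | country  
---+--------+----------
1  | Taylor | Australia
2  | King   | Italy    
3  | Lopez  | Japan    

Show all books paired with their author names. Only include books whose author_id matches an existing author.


INNER JOIN keeps only books rows whose author_id matches an id in authors. Walk through each book:
  - book 1 (Falling Leaves): author_id=3 -> matches Lopez
  - book 2 (Broken Clocks): author_id=NULL, no match -> dropped
  - book 3 (Distant Shores): author_id=3 -> matches Lopez
  - book 4 (The Blue Door): author_id=2 -> matches King
  - book 5 (Northern Lights): author_id=NULL, no match -> dropped
So 2 of 5 rows are dropped.

SQL:
SELECT a.title, b.name AS author
FROM books a
INNER JOIN authors b ON a.author_id = b.id

Result:
title          | author
---------------+-------
Falling Leaves | Lopez 
Distant Shores | Lopez 
The Blue Door  | King  


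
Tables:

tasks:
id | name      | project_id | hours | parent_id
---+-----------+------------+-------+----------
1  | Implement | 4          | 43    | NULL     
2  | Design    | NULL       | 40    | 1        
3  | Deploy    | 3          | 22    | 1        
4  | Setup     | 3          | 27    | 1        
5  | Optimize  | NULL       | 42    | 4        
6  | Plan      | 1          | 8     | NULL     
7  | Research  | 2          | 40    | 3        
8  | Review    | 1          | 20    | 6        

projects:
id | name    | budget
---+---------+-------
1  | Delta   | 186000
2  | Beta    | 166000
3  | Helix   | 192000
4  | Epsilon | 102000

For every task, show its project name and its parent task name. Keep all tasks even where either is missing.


Two LEFT JOINs from the same base table tasks: one to projects via project_id, one to tasks itself via parent_id. Both are LEFT so every task is preserved.
Match against projects:
  - task 1 (Implement): project_id=4 -> matches Epsilon
  - task 2 (Design): project_id=NULL, no match -> kept with NULL
  - task 3 (Deploy): project_id=3 -> matches Helix
  - task 4 (Setup): project_id=3 -> matches Helix
  - task 5 (Optimize): project_id=NULL, no match -> kept with NULL
  - task 6 (Plan): project_id=1 -> matches Delta
  - task 7 (Research): project_id=2 -> matches Beta
  - task 8 (Review): project_id=1 -> matches Delta
Match against tasks (self):
  - task 1 (Implement): parent_id=NULL -> NULL
  - task 2 (Design): parent_id=1 -> Implement
  - task 3 (Deploy): parent_id=1 -> Implement
  - task 4 (Setup): parent_id=1 -> Implement
  - task 5 (Optimize): parent_id=4 -> Setup
  - task 6 (Plan): parent_id=NULL -> NULL
  - task 7 (Research): parent_id=3 -> Deploy
  - task 8 (Review): parent_id=6 -> Plan

SQL:
SELECT a.name, b.name AS project, c.name AS parent
FROM tasks a
LEFT JOIN projects b ON a.project_id = b.id
LEFT JOIN tasks c ON a.parent_id = c.id

Result:
name      | project | parent   
----------+---------+----------
Implement | Epsilon | NULL     
Design    | NULL    | Implement
Deploy    | Helix   | Implement
Setup     | Helix   | Implement
Optimize  | NULL    | Setup    
Plan      | Delta   | NULL     
Research  | Beta    | Deploy   
Review    | Delta   | Plan     


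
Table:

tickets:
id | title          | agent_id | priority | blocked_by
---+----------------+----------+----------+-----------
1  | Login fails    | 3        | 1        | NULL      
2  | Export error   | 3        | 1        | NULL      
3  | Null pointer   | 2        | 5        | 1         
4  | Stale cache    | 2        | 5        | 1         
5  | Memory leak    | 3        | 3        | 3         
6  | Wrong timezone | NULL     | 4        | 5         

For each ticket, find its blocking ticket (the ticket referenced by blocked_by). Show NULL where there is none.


This is a self-join: tickets is joined to a second copy of itself, matching each row's blocked_by to another row's id. Use LEFT JOIN so rows with blocked_by=NULL are kept.
  - ticket 1 (Login fails): blocked_by=NULL -> NULL
  - ticket 2 (Export error): blocked_by=NULL -> NULL
  - ticket 3 (Null pointer): blocked_by=1 -> Login fails
  - ticket 4 (Stale cache): blocked_by=1 -> Login fails
  - ticket 5 (Memory leak): blocked_by=3 -> Null pointer
  - ticket 6 (Wrong timezone): blocked_by=5 -> Memory leak

SQL:
SELECT a.title AS item, b.title AS blocked_by
FROM tickets a
LEFT JOIN tickets b ON a.blocked_by = b.id

Result:
item           | blocked_by  
---------------+-------------
Login fails    | NULL        
Export error   | NULL        
Null pointer   | Login fails 
Stale cache    | Login fails 
Memory leak    | Null pointer
Wrong timezone | Memory leak 


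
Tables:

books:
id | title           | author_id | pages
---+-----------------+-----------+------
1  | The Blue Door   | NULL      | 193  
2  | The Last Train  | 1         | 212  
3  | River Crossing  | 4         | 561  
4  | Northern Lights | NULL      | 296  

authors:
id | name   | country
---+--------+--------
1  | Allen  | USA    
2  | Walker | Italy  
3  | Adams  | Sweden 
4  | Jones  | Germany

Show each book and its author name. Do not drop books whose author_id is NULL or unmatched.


LEFT JOIN keeps every row from books (the left table); where author_id has no match in authors, the author columns become NULL. Walk through each book:
  - book 1 (The Blue Door): author_id=NULL, no match -> kept with NULL
  - book 2 (The Last Train): author_id=1 -> matches Allen
  - book 3 (River Crossing): author_id=4 -> matches Jones
  - book 4 (Northern Lights): author_id=NULL, no match -> kept with NULL
All 4 rows appear; 2 have NULL author.

SQL:
SELECT a.title, b.name AS author
FROM books a
LEFT JOIN authors b ON a.author_id = b.id

Result:
title           | author
----------------+-------
The Blue Door   | NULL  
The Last Train  | Allen 
River Crossing  | Jones 
Northern Lights | NULL  


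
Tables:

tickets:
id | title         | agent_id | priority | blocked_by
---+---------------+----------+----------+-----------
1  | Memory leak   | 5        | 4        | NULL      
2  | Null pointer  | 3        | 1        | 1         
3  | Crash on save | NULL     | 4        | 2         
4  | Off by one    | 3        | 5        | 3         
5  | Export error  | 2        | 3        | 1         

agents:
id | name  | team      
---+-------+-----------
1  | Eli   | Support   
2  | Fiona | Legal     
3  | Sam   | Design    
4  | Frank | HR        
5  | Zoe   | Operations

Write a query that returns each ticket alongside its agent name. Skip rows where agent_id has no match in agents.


INNER JOIN keeps only tickets rows whose agent_id matches an id in agents. Walk through each ticket:
  - ticket 1 (Memory leak): agent_id=5 -> matches Zoe
  - ticket 2 (Null pointer): agent_id=3 -> matches Sam
  - ticket 3 (Crash on save): agent_id=NULL, no match -> dropped
  - ticket 4 (Off by one): agent_id=3 -> matches Sam
  - ticket 5 (Export error): agent_id=2 -> matches Fiona
So 1 of 5 rows is dropped.

SQL:
SELECT a.title, b.name AS agent
FROM tickets a
INNER JOIN agents b ON a.agent_id = b.id

Result:
title        | agent
-------------+------
Memory leak  | Zoe  
Null pointer | Sam  
Off by one   | Sam  
Export error | Fiona


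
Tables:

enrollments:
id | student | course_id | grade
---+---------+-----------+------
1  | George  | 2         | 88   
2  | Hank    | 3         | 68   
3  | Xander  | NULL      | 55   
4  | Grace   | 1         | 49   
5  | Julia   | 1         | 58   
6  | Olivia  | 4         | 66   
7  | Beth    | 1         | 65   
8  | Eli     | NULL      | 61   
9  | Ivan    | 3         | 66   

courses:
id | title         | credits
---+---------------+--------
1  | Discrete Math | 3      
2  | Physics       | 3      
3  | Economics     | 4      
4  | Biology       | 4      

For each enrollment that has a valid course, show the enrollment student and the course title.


INNER JOIN keeps only enrollments rows whose course_id matches an id in courses. Walk through each enrollment:
  - enrollment 1 (George): course_id=2 -> matches Physics
  - enrollment 2 (Hank): course_id=3 -> matches Economics
  - enrollment 3 (Xander): course_id=NULL, no match -> dropped
  - enrollment 4 (Grace): course_id=1 -> matches Discrete Math
  - enrollment 5 (Julia): course_id=1 -> matches Discrete Math
  - enrollment 6 (Olivia): course_id=4 -> matches Biology
  - enrollment 7 (Beth): course_id=1 -> matches Discrete Math
  - enrollment 8 (Eli): course_id=NULL, no match -> dropped
  - enrollment 9 (Ivan): course_id=3 -> matches Economics
So 2 of 9 rows are dropped.

SQL:
SELECT a.student, b.title AS course
FROM enrollments a
INNER JOIN courses b ON a.course_id = b.id

Result:
student | course       
--------+--------------
George  | Physics      
Hank    | Economics    
Grace   | Discrete Math
Julia   | Discrete Math
Olivia  | Biology      
Beth    | Discrete Math
Ivan    | Economics    


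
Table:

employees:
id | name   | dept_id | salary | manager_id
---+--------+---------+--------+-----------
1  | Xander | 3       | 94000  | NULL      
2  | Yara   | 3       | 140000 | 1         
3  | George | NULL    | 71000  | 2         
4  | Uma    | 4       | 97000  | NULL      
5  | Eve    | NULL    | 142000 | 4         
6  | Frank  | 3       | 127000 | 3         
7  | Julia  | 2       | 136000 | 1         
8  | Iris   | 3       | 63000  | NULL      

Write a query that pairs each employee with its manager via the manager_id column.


This is a self-join: employees is joined to a second copy of itself, matching each row's manager_id to another row's id. Use LEFT JOIN so rows with manager_id=NULL are kept.
  - employee 1 (Xander): manager_id=NULL -> NULL
  - employee 2 (Yara): manager_id=1 -> Xander
  - employee 3 (George): manager_id=2 -> Yara
  - employee 4 (Uma): manager_id=NULL -> NULL
  - employee 5 (Eve): manager_id=4 -> Uma
  - employee 6 (Frank): manager_id=3 -> George
  - employee 7 (Julia): manager_id=1 -> Xander
  - employee 8 (Iris): manager_id=NULL -> NULL

SQL:
SELECT a.name AS item, b.name AS manager
FROM employees a
LEFT JOIN employees b ON a.manager_id = b.id

Result:
item   | manager
-------+--------
Xander | NULL   
Yara   | Xander 
George | Yara   
Uma    | NULL   
Eve    | Uma    
Frank  | George 
Julia  | Xander 
Iris   | NULL   


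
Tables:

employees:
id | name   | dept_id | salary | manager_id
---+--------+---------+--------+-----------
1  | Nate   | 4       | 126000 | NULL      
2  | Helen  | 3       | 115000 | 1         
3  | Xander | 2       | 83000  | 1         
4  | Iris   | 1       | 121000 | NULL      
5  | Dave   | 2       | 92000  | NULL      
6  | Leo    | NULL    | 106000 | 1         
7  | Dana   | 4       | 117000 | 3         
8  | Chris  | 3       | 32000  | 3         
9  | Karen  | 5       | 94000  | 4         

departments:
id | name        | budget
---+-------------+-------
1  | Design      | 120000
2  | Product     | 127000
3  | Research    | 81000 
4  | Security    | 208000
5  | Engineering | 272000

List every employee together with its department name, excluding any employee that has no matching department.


INNER JOIN keeps only employees rows whose dept_id matches an id in departments. Walk through each employee:
  - employee 1 (Nate): dept_id=4 -> matches Security
  - employee 2 (Helen): dept_id=3 -> matches Research
  - employee 3 (Xander): dept_id=2 -> matches Product
  - employee 4 (Iris): dept_id=1 -> matches Design
  - employee 5 (Dave): dept_id=2 -> matches Product
  - employee 6 (Leo): dept_id=NULL, no match -> dropped
  - employee 7 (Dana): dept_id=4 -> matches Security
  - employee 8 (Chris): dept_id=3 -> matches Research
  - employee 9 (Karen): dept_id=5 -> matches Engineering
So 1 of 9 rows is dropped.

SQL:
SELECT a.name, b.name AS department
FROM employees a
INNER JOIN departments b ON a.dept_id = b.id

Result:
name   | department 
-------+------------
Nate   | Security   
Helen  | Research   
Xander | Product    
Iris   | Design     
Dave   | Product    
Dana   | Security   
Chris  | Research   
Karen  | Engineering


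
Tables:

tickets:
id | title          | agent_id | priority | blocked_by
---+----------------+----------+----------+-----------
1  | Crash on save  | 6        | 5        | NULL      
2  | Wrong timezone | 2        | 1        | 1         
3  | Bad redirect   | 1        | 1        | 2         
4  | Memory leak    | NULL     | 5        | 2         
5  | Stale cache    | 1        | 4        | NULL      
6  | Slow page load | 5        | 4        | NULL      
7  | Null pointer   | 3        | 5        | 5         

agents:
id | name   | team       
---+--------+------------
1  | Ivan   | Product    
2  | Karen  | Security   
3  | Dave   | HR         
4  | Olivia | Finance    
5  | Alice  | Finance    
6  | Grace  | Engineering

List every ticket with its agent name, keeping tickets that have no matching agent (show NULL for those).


LEFT JOIN keeps every row from tickets (the left table); where agent_id has no match in agents, the agent columns become NULL. Walk through each ticket:
  - ticket 1 (Crash on save): agent_id=6 -> matches Grace
  - ticket 2 (Wrong timezone): agent_id=2 -> matches Karen
  - ticket 3 (Bad redirect): agent_id=1 -> matches Ivan
  - ticket 4 (Memory leak): agent_id=NULL, no match -> kept with NULL
  - ticket 5 (Stale cache): agent_id=1 -> matches Ivan
  - ticket 6 (Slow page load): agent_id=5 -> matches Alice
  - ticket 7 (Null pointer): agent_id=3 -> matches Dave
All 7 rows appear; 1 has NULL agent.

SQL:
SELECT a.title, b.name AS agent
FROM tickets a
LEFT JOIN agents b ON a.agent_id = b.id

Result:
title          | agent
---------------+------
Crash on save  | Grace
Wrong timezone | Karen
Bad redirect   | Ivan 
Memory leak    | NULL 
Stale cache    | Ivan 
Slow page load | Alice
Null pointer   | Dave 


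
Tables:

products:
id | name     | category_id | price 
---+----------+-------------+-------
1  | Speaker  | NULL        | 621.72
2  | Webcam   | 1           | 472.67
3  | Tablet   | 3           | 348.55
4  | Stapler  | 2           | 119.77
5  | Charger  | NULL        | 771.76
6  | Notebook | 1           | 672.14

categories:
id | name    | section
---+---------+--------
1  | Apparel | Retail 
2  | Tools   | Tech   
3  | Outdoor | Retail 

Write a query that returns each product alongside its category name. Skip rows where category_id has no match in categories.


INNER JOIN keeps only products rows whose category_id matches an id in categories. Walk through each product:
  - product 1 (Speaker): category_id=NULL, no match -> dropped
  - product 2 (Webcam): category_id=1 -> matches Apparel
  - product 3 (Tablet): category_id=3 -> matches Outdoor
  - product 4 (Stapler): category_id=2 -> matches Tools
  - product 5 (Charger): category_id=NULL, no match -> dropped
  - product 6 (Notebook): category_id=1 -> matches Apparel
So 2 of 6 rows are dropped.

SQL:
SELECT a.name, b.name AS category
FROM products a
INNER JOIN categories b ON a.category_id = b.id

Result:
name     | category
---------+---------
Webcam   | Apparel 
Tablet   | Outdoor 
Stapler  | Tools   
Notebook | Apparel 


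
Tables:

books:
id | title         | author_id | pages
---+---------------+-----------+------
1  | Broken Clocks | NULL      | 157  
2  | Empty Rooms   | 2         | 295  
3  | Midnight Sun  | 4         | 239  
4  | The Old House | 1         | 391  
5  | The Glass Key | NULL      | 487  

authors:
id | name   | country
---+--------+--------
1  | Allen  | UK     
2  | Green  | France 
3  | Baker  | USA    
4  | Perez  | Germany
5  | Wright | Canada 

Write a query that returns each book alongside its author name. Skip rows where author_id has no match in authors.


INNER JOIN keeps only books rows whose author_id matches an id in authors. Walk through each book:
  - book 1 (Broken Clocks): author_id=NULL, no match -> dropped
  - book 2 (Empty Rooms): author_id=2 -> matches Green
  - book 3 (Midnight Sun): author_id=4 -> matches Perez
  - book 4 (The Old House): author_id=1 -> matches Allen
  - book 5 (The Glass Key): author_id=NULL, no match -> dropped
So 2 of 5 rows are dropped.

SQL:
SELECT a.title, b.name AS author
FROM books a
INNER JOIN authors b ON a.author_id = b.id

Result:
title         | author
--------------+-------
Empty Rooms   | Green 
Midnight Sun  | Perez 
The Old House | Allen 


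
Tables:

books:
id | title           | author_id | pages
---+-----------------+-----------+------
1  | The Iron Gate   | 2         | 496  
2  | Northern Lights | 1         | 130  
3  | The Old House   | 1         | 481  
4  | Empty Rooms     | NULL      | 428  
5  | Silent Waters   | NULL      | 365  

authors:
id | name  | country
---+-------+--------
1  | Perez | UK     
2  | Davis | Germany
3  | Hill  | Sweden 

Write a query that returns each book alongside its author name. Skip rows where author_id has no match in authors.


INNER JOIN keeps only books rows whose author_id matches an id in authors. Walk through each book:
  - book 1 (The Iron Gate): author_id=2 -> matches Davis
  - book 2 (Northern Lights): author_id=1 -> matches Perez
  - book 3 (The Old House): author_id=1 -> matches Perez
  - book 4 (Empty Rooms): author_id=NULL, no match -> dropped
  - book 5 (Silent Waters): author_id=NULL, no match -> dropped
So 2 of 5 rows are dropped.

SQL:
SELECT a.title, b.name AS author
FROM books a
INNER JOIN authors b ON a.author_id = b.id

Result:
title           | author
----------------+-------
The Iron Gate   | Davis 
Northern Lights | Perez 
The Old House   | Perez 


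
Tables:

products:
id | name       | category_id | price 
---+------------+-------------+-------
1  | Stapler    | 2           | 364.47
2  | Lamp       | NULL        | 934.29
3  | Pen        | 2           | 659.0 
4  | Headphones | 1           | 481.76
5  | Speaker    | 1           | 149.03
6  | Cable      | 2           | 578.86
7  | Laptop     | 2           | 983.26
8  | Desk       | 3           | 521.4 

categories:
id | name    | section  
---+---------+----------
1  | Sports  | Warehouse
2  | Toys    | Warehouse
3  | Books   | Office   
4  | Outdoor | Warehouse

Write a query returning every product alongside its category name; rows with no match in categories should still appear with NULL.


LEFT JOIN keeps every row from products (the left table); where category_id has no match in categories, the category columns become NULL. Walk through each product:
  - product 1 (Stapler): category_id=2 -> matches Toys
  - product 2 (Lamp): category_id=NULL, no match -> kept with NULL
  - product 3 (Pen): category_id=2 -> matches Toys
  - product 4 (Headphones): category_id=1 -> matches Sports
  - product 5 (Speaker): category_id=1 -> matches Sports
  - product 6 (Cable): category_id=2 -> matches Toys
  - product 7 (Laptop): category_id=2 -> matches Toys
  - product 8 (Desk): category_id=3 -> matches Books
All 8 rows appear; 1 has NULL category.

SQL:
SELECT a.name, b.name AS category
FROM products a
LEFT JOIN categories b ON a.category_id = b.id

Result:
name       | category
-----------+---------
Stapler    | Toys    
Lamp       | NULL    
Pen        | Toys    
Headphones | Sports  
Speaker    | Sports  
Cable      | Toys    
Laptop     | Toys    
Desk       | Books   


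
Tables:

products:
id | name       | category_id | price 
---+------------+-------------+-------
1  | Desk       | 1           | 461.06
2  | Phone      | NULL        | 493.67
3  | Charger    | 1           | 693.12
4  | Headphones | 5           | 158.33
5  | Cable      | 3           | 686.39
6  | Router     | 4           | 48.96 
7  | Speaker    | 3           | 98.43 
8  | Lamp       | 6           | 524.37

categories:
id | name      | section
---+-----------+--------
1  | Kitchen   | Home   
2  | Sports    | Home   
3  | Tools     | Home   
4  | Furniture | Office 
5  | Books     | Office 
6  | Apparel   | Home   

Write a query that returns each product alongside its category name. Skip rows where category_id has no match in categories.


INNER JOIN keeps only products rows whose category_id matches an id in categories. Walk through each product:
  - product 1 (Desk): category_id=1 -> matches Kitchen
  - product 2 (Phone): category_id=NULL, no match -> dropped
  - product 3 (Charger): category_id=1 -> matches Kitchen
  - product 4 (Headphones): category_id=5 -> matches Books
  - product 5 (Cable): category_id=3 -> matches Tools
  - product 6 (Router): category_id=4 -> matches Furniture
  - product 7 (Speaker): category_id=3 -> matches Tools
  - product 8 (Lamp): category_id=6 -> matches Apparel
So 1 of 8 rows is dropped.

SQL:
SELECT a.name, b.name AS category
FROM products a
INNER JOIN categories b ON a.category_id = b.id

Result:
name       | category 
-----------+----------
Desk       | Kitchen  
Charger    | Kitchen  
Headphones | Books    
Cable      | Tools    
Router     | Furniture
Speaker    | Tools    
Lamp       | Apparel  


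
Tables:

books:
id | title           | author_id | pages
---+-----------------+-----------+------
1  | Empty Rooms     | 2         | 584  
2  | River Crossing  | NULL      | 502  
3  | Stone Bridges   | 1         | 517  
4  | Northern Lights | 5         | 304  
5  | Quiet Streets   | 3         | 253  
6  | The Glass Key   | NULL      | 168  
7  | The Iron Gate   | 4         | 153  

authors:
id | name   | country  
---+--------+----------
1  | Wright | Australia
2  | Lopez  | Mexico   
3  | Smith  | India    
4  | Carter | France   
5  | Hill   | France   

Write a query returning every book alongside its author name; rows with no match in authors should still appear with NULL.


LEFT JOIN keeps every row from books (the left table); where author_id has no match in authors, the author columns become NULL. Walk through each book:
  - book 1 (Empty Rooms): author_id=2 -> matches Lopez
  - book 2 (River Crossing): author_id=NULL, no match -> kept with NULL
  - book 3 (Stone Bridges): author_id=1 -> matches Wright
  - book 4 (Northern Lights): author_id=5 -> matches Hill
  - book 5 (Quiet Streets): author_id=3 -> matches Smith
  - book 6 (The Glass Key): author_id=NULL, no match -> kept with NULL
  - book 7 (The Iron Gate): author_id=4 -> matches Carter
All 7 rows appear; 2 have NULL author.

SQL:
SELECT a.title, b.name AS author
FROM books a
LEFT JOIN authors b ON a.author_id = b.id

Result:
title           | author
----------------+-------
Empty Rooms     | Lopez 
River Crossing  | NULL  
Stone Bridges   | Wright
Northern Lights | Hill  
Quiet Streets   | Smith 
The Glass Key   | NULL  
The Iron Gate   | Carter


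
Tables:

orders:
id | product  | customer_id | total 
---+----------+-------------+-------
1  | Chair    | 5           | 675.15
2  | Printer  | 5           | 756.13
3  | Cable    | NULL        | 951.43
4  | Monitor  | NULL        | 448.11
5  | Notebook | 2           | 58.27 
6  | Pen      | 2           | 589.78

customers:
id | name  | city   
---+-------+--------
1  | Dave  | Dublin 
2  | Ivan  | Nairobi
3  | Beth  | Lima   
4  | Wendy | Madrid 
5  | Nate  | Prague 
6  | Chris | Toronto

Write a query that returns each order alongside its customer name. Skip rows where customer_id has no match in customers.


INNER JOIN keeps only orders rows whose customer_id matches an id in customers. Walk through each order:
  - order 1 (Chair): customer_id=5 -> matches Nate
  - order 2 (Printer): customer_id=5 -> matches Nate
  - order 3 (Cable): customer_id=NULL, no match -> dropped
  - order 4 (Monitor): customer_id=NULL, no match -> dropped
  - order 5 (Notebook): customer_id=2 -> matches Ivan
  - order 6 (Pen): customer_id=2 -> matches Ivan
So 2 of 6 rows are dropped.

SQL:
SELECT a.product, b.name AS customer
FROM orders a
INNER JOIN customers b ON a.customer_id = b.id

Result:
product  | customer
---------+---------
Chair    | Nate    
Printer  | Nate    
Notebook | Ivan    
Pen      | Ivan    


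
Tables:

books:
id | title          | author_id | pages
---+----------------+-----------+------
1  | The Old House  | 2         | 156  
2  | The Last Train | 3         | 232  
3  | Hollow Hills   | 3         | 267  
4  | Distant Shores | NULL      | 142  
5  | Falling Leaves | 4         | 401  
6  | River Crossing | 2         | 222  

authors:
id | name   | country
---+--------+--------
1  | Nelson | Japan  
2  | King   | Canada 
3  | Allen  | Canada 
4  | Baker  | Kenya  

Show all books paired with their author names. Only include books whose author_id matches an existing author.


INNER JOIN keeps only books rows whose author_id matches an id in authors. Walk through each book:
  - book 1 (The Old House): author_id=2 -> matches King
  - book 2 (The Last Train): author_id=3 -> matches Allen
  - book 3 (Hollow Hills): author_id=3 -> matches Allen
  - book 4 (Distant Shores): author_id=NULL, no match -> dropped
  - book 5 (Falling Leaves): author_id=4 -> matches Baker
  - book 6 (River Crossing): author_id=2 -> matches King
So 1 of 6 rows is dropped.

SQL:
SELECT a.title, b.name AS author
FROM books a
INNER JOIN authors b ON a.author_id = b.id

Result:
title          | author
---------------+-------
The Old House  | King  
The Last Train | Allen 
Hollow Hills   | Allen 
Falling Leaves | Baker 
River Crossing | King  


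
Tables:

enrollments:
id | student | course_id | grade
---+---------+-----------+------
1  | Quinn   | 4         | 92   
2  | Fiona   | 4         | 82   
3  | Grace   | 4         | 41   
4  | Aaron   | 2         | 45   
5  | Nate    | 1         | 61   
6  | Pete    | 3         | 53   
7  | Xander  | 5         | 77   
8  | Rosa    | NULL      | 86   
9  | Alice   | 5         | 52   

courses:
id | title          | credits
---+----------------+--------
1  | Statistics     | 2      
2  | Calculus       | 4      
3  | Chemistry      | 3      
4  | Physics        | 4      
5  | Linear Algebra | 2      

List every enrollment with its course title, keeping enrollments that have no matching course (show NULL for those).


LEFT JOIN keeps every row from enrollments (the left table); where course_id has no match in courses, the course columns become NULL. Walk through each enrollment:
  - enrollment 1 (Quinn): course_id=4 -> matches Physics
  - enrollment 2 (Fiona): course_id=4 -> matches Physics
  - enrollment 3 (Grace): course_id=4 -> matches Physics
  - enrollment 4 (Aaron): course_id=2 -> matches Calculus
  - enrollment 5 (Nate): course_id=1 -> matches Statistics
  - enrollment 6 (Pete): course_id=3 -> matches Chemistry
  - enrollment 7 (Xander): course_id=5 -> matches Linear Algebra
  - enrollment 8 (Rosa): course_id=NULL, no match -> kept with NULL
  - enrollment 9 (Alice): course_id=5 -> matches Linear Algebra
All 9 rows appear; 1 has NULL course.

SQL:
SELECT a.student, b.title AS course
FROM enrollments a
LEFT JOIN courses b ON a.course_id = b.id

Result:
student | course        
--------+---------------
Quinn   | Physics       
Fiona   | Physics       
Grace   | Physics       
Aaron   | Calculus      
Nate    | Statistics    
Pete    | Chemistry     
Xander  | Linear Algebra
Rosa    | NULL          
Alice   | Linear Algebra


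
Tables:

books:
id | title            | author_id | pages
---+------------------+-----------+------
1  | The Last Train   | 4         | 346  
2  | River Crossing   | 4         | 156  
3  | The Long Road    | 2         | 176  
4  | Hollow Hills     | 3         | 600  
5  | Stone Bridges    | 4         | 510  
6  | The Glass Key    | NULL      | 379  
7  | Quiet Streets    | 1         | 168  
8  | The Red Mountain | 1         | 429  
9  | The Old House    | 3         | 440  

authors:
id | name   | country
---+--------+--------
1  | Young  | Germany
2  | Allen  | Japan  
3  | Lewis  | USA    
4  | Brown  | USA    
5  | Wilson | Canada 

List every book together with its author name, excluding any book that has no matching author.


INNER JOIN keeps only books rows whose author_id matches an id in authors. Walk through each book:
  - book 1 (The Last Train): author_id=4 -> matches Brown
  - book 2 (River Crossing): author_id=4 -> matches Brown
  - book 3 (The Long Road): author_id=2 -> matches Allen
  - book 4 (Hollow Hills): author_id=3 -> matches Lewis
  - book 5 (Stone Bridges): author_id=4 -> matches Brown
  - book 6 (The Glass Key): author_id=NULL, no match -> dropped
  - book 7 (Quiet Streets): author_id=1 -> matches Young
  - book 8 (The Red Mountain): author_id=1 -> matches Young
  - book 9 (The Old House): author_id=3 -> matches Lewis
So 1 of 9 rows is dropped.

SQL:
SELECT a.title, b.name AS author
FROM books a
INNER JOIN authors b ON a.author_id = b.id

Result:
title            | author
-----------------+-------
The Last Train   | Brown 
River Crossing   | Brown 
The Long Road    | Allen 
Hollow Hills     | Lewis 
Stone Bridges    | Brown 
Quiet Streets    | Young 
The Red Mountain | Young 
The Old House    | Lewis 


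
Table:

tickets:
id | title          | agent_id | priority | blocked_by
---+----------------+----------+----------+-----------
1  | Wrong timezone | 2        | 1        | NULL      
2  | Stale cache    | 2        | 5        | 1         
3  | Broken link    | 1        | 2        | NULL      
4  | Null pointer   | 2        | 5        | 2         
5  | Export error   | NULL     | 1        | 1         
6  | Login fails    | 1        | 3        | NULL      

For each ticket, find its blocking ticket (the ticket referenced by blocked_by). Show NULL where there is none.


This is a self-join: tickets is joined to a second copy of itself, matching each row's blocked_by to another row's id. Use LEFT JOIN so rows with blocked_by=NULL are kept.
  - ticket 1 (Wrong timezone): blocked_by=NULL -> NULL
  - ticket 2 (Stale cache): blocked_by=1 -> Wrong timezone
  - ticket 3 (Broken link): blocked_by=NULL -> NULL
  - ticket 4 (Null pointer): blocked_by=2 -> Stale cache
  - ticket 5 (Export error): blocked_by=1 -> Wrong timezone
  - ticket 6 (Login fails): blocked_by=NULL -> NULL

SQL:
SELECT a.title AS item, b.title AS blocked_by
FROM tickets a
LEFT JOIN tickets b ON a.blocked_by = b.id

Result:
item           | blocked_by    
---------------+---------------
Wrong timezone | NULL          
Stale cache    | Wrong timezone
Broken link    | NULL          
Null pointer   | Stale cache   
Export error   | Wrong timezone
Login fails    | NULL          


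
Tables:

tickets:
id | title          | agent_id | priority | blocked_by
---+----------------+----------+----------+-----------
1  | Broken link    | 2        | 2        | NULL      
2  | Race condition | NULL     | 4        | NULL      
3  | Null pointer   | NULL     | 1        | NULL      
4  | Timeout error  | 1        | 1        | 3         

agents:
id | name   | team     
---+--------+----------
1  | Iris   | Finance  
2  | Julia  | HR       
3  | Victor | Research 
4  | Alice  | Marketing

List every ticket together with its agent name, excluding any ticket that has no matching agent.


INNER JOIN keeps only tickets rows whose agent_id matches an id in agents. Walk through each ticket:
  - ticket 1 (Broken link): agent_id=2 -> matches Julia
  - ticket 2 (Race condition): agent_id=NULL, no match -> dropped
  - ticket 3 (Null pointer): agent_id=NULL, no match -> dropped
  - ticket 4 (Timeout error): agent_id=1 -> matches Iris
So 2 of 4 rows are dropped.

SQL:
SELECT a.title, b.name AS agent
FROM tickets a
INNER JOIN agents b ON a.agent_id = b.id

Result:
title         | agent
--------------+------
Broken link   | Julia
Timeout error | Iris 


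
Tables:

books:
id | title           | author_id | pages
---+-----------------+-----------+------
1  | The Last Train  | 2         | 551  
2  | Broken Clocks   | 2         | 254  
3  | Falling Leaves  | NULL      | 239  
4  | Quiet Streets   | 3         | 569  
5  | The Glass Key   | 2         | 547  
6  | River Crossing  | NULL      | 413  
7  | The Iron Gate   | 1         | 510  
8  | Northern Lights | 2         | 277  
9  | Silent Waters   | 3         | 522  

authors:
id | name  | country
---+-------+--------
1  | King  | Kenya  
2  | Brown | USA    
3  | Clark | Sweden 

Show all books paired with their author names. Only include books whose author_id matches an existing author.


INNER JOIN keeps only books rows whose author_id matches an id in authors. Walk through each book:
  - book 1 (The Last Train): author_id=2 -> matches Brown
  - book 2 (Broken Clocks): author_id=2 -> matches Brown
  - book 3 (Falling Leaves): author_id=NULL, no match -> dropped
  - book 4 (Quiet Streets): author_id=3 -> matches Clark
  - book 5 (The Glass Key): author_id=2 -> matches Brown
  - book 6 (River Crossing): author_id=NULL, no match -> dropped
  - book 7 (The Iron Gate): author_id=1 -> matches King
  - book 8 (Northern Lights): author_id=2 -> matches Brown
  - book 9 (Silent Waters): author_id=3 -> matches Clark
So 2 of 9 rows are dropped.

SQL:
SELECT a.title, b.name AS author
FROM books a
INNER JOIN authors b ON a.author_id = b.id

Result:
title           | author
----------------+-------
The Last Train  | Brown 
Broken Clocks   | Brown 
Quiet Streets   | Clark 
The Glass Key   | Brown 
The Iron Gate   | King  
Northern Lights | Brown 
Silent Waters   | Clark 


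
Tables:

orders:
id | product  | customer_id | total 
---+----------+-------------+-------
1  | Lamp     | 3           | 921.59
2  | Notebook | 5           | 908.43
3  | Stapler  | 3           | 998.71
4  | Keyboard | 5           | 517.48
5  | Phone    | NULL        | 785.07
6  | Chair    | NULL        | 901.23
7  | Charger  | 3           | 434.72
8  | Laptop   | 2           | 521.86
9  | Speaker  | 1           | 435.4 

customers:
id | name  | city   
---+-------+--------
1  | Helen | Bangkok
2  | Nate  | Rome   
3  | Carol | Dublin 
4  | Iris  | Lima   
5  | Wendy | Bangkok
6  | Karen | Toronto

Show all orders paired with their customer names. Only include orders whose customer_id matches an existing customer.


INNER JOIN keeps only orders rows whose customer_id matches an id in customers. Walk through each order:
  - order 1 (Lamp): customer_id=3 -> matches Carol
  - order 2 (Notebook): customer_id=5 -> matches Wendy
  - order 3 (Stapler): customer_id=3 -> matches Carol
  - order 4 (Keyboard): customer_id=5 -> matches Wendy
  - order 5 (Phone): customer_id=NULL, no match -> dropped
  - order 6 (Chair): customer_id=NULL, no match -> dropped
  - order 7 (Charger): customer_id=3 -> matches Carol
  - order 8 (Laptop): customer_id=2 -> matches Nate
  - order 9 (Speaker): customer_id=1 -> matches Helen
So 2 of 9 rows are dropped.

SQL:
SELECT a.product, b.name AS customer
FROM orders a
INNER JOIN customers b ON a.customer_id = b.id

Result:
product  | customer
---------+---------
Lamp     | Carol   
Notebook | Wendy   
Stapler  | Carol   
Keyboard | Wendy   
Charger  | Carol   
Laptop   | Nate    
Speaker  | Helen   


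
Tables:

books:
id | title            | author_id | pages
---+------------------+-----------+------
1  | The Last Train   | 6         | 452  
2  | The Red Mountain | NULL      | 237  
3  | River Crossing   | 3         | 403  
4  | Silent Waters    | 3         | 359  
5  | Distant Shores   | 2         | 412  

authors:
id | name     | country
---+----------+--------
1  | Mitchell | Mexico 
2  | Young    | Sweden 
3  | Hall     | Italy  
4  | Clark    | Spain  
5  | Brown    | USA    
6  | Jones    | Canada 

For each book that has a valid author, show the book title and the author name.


INNER JOIN keeps only books rows whose author_id matches an id in authors. Walk through each book:
  - book 1 (The Last Train): author_id=6 -> matches Jones
  - book 2 (The Red Mountain): author_id=NULL, no match -> dropped
  - book 3 (River Crossing): author_id=3 -> matches Hall
  - book 4 (Silent Waters): author_id=3 -> matches Hall
  - book 5 (Distant Shores): author_id=2 -> matches Young
So 1 of 5 rows is dropped.

SQL:
SELECT a.title, b.name AS author
FROM books a
INNER JOIN authors b ON a.author_id = b.id

Result:
title          | author
---------------+-------
The Last Train | Jones 
River Crossing | Hall  
Silent Waters  | Hall  
Distant Shores | Young 
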